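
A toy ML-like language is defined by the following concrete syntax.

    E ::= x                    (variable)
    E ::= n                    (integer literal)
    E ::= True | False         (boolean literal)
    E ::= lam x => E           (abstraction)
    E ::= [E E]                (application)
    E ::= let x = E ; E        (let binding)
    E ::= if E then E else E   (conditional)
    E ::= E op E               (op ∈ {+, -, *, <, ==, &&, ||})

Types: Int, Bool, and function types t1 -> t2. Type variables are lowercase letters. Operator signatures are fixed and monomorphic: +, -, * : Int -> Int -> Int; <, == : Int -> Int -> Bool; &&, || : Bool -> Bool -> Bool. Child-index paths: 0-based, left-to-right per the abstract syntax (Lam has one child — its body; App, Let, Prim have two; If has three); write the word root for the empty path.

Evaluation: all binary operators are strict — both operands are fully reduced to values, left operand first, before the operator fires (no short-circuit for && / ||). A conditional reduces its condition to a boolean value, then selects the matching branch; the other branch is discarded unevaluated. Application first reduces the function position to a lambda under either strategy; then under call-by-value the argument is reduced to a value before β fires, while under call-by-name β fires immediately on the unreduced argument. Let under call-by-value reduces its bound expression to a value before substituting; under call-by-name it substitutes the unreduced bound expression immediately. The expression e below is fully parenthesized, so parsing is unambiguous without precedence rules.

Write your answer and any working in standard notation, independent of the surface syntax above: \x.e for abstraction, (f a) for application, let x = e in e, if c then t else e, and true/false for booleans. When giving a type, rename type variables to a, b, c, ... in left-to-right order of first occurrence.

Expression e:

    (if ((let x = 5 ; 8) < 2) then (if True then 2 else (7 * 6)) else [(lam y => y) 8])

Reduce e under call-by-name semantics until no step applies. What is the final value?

Answer: 8

Trace:
step 0: (if ((let x = 5 in 8) < 2) then (if true then 2 else (7 * 6)) else ((\y.y) 8))
step 1: [let@0.0] (if (8 < 2) then (if true then 2 else (7 * 6)) else ((\y.y) 8))
step 2: [delta@0] (if false then (if true then 2 else (7 * 6)) else ((\y.y) 8))
step 3: [if@root] ((\y.y) 8)
step 4: [beta@root] 8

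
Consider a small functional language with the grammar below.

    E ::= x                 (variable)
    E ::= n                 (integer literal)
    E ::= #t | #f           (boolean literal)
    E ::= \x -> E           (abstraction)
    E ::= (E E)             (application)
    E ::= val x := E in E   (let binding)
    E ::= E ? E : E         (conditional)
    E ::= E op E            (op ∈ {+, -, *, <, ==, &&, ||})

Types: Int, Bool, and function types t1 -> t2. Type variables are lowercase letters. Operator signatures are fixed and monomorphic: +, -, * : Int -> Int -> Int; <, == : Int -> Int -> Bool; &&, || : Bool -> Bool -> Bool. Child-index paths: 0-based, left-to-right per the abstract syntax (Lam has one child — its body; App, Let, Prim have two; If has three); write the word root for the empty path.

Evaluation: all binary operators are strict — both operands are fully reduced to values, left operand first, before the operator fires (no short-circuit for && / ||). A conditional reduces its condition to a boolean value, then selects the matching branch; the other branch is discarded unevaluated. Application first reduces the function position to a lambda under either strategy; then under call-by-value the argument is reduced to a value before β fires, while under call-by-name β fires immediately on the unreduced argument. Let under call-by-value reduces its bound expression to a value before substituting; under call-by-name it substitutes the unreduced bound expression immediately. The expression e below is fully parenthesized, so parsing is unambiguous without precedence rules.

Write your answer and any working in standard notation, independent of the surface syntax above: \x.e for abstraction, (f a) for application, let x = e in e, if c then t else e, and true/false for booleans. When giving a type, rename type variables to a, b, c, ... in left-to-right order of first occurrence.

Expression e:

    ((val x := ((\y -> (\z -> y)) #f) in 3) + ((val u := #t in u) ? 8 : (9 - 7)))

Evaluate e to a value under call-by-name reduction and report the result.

Derivation:
step 0: ((let x = ((\y.(\z.y)) false) in 3) + (if (let u = true in u) then 8 else (9 - 7)))
step 1: [let@0] (3 + (if (let u = true in u) then 8 else (9 - 7)))
step 2: [let@1.0] (3 + (if true then 8 else (9 - 7)))
step 3: [if@1] (3 + 8)
step 4: [delta@root] 11

Answer: 11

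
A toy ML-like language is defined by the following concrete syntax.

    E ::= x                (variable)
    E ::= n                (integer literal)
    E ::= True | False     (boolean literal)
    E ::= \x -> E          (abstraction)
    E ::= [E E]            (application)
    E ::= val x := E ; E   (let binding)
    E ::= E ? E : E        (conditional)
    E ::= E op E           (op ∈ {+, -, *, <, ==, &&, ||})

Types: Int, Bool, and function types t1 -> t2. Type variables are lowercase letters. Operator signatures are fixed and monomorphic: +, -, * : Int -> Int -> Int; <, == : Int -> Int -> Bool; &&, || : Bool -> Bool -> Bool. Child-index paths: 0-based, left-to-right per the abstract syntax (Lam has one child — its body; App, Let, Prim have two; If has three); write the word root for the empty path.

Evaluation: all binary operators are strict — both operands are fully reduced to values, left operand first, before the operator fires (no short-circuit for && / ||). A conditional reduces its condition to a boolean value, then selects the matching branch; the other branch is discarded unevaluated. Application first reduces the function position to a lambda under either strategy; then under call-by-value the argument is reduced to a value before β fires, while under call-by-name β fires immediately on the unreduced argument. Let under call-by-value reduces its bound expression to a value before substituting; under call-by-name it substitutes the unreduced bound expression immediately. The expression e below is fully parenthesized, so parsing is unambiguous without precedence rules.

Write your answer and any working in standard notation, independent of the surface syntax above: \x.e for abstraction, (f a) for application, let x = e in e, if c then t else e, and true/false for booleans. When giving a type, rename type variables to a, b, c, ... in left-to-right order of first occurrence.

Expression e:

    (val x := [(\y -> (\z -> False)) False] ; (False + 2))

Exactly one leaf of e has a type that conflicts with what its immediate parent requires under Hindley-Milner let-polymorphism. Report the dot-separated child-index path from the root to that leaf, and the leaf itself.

Answer: 1.0 : false

Trace:
\z._ : b -> Bool
\y._ : a -> b -> Bool
  unify a -> b -> Bool ~ Bool -> c
  unify a ~ Bool
  unify b -> Bool ~ c
_ _ : b -> Bool
let x : forall. b -> Bool
  unify Bool ~ Int
  FAIL: mismatch Bool ~ Int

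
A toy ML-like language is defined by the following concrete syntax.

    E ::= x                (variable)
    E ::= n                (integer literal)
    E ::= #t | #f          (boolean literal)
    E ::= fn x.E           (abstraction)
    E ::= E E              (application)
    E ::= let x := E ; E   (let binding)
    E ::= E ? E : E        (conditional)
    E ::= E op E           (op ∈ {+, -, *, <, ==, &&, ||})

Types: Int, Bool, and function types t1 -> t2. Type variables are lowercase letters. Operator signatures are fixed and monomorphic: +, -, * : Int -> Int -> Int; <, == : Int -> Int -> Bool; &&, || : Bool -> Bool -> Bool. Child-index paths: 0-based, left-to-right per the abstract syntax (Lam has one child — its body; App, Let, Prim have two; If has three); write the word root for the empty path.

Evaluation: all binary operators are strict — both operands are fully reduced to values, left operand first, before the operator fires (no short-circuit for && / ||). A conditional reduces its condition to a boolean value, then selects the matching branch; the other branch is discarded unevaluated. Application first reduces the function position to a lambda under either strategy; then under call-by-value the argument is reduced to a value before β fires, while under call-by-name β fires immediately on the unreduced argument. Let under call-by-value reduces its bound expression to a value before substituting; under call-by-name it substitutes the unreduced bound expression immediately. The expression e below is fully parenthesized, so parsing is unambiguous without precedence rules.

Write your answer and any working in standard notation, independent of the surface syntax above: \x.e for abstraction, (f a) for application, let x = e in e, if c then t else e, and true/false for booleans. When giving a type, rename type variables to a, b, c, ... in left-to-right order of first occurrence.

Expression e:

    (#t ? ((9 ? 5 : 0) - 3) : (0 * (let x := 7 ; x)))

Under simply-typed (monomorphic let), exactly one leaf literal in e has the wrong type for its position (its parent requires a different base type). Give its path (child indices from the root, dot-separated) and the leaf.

Answer: 1.0.0 : 9

Derivation:
  unify Bool ~ Bool
  unify Int ~ Bool
  FAIL: mismatch Int ~ Bool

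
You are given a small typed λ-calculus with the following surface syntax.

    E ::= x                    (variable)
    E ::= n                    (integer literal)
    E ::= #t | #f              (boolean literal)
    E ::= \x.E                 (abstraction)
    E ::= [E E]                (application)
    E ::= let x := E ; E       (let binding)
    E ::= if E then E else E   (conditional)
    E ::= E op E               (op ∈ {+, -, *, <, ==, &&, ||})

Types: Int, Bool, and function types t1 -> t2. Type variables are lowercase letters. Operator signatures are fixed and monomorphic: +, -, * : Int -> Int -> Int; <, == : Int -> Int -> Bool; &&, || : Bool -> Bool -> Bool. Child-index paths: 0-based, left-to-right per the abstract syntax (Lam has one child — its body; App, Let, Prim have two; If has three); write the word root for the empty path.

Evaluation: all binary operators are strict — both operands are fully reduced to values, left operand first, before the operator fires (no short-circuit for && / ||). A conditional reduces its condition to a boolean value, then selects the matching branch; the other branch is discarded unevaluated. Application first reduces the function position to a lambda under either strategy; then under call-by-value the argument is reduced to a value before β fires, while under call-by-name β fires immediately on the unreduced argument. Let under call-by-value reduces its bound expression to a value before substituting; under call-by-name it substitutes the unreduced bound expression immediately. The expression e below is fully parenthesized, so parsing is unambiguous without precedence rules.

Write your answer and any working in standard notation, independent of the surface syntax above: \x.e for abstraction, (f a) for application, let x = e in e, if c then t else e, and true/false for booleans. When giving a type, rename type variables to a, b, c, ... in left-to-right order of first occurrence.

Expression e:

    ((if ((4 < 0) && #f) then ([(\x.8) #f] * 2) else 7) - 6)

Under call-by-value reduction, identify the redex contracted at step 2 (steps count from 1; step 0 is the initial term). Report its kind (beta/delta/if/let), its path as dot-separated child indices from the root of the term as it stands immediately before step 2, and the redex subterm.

Derivation:
step 0: ((if ((4 < 0) && false) then (((\x.8) false) * 2) else 7) - 6)
step 1: [delta@0.0.0] ((if (false && false) then (((\x.8) false) * 2) else 7) - 6)
step 2: [delta@0.0] ((if false then (((\x.8) false) * 2) else 7) - 6)

Answer: delta at 0.0 : (false && false)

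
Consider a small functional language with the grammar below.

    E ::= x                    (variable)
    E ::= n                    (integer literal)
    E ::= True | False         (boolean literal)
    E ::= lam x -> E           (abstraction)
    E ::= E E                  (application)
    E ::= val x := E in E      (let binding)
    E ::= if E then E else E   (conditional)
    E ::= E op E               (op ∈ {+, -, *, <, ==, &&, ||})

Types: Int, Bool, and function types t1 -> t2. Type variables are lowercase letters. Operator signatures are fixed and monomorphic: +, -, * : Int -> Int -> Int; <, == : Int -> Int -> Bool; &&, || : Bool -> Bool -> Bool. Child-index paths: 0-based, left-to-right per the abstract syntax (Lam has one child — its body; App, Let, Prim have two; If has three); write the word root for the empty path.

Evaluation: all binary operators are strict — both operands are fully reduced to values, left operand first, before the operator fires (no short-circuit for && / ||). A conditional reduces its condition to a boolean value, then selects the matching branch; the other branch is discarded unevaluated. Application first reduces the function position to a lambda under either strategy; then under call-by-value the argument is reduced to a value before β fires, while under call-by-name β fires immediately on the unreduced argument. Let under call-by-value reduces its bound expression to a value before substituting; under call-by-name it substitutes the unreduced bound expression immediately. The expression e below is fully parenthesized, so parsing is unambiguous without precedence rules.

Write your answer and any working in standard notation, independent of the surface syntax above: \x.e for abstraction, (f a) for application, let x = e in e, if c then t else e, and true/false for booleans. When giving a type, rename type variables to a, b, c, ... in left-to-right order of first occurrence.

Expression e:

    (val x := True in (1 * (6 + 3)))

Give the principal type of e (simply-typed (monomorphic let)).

Answer: Int

Working:
let x : Bool
  unify Int ~ Int
  unify Int ~ Int
  unify Int ~ Int
  unify Int ~ Int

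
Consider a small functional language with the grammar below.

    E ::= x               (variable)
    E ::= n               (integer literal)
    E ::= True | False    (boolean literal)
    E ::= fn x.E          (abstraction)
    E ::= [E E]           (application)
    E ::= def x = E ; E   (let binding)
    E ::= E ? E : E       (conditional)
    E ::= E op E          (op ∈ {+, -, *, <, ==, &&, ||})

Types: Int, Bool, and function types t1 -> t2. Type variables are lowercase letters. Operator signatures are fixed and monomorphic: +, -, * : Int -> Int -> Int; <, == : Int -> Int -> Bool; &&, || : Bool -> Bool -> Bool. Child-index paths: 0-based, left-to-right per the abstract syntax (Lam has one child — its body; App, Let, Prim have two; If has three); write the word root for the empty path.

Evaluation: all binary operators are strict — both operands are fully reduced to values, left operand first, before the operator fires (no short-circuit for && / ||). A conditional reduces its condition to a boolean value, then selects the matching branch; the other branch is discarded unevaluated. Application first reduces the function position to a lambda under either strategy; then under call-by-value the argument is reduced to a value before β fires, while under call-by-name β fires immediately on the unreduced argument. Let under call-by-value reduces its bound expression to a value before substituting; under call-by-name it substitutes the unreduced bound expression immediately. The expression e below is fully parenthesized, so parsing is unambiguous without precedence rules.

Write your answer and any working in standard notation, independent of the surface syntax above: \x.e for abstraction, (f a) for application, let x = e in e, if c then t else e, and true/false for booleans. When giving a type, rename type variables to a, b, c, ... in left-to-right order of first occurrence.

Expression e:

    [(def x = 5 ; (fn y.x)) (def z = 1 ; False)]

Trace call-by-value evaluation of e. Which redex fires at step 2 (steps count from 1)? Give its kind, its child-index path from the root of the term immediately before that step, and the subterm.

Answer: let at 1 : (let z = 1 in false)

Derivation:
step 0: ((let x = 5 in (\y.x)) (let z = 1 in false))
step 1: [let@0] ((\y.5) (let z = 1 in false))
step 2: [let@1] ((\y.5) false)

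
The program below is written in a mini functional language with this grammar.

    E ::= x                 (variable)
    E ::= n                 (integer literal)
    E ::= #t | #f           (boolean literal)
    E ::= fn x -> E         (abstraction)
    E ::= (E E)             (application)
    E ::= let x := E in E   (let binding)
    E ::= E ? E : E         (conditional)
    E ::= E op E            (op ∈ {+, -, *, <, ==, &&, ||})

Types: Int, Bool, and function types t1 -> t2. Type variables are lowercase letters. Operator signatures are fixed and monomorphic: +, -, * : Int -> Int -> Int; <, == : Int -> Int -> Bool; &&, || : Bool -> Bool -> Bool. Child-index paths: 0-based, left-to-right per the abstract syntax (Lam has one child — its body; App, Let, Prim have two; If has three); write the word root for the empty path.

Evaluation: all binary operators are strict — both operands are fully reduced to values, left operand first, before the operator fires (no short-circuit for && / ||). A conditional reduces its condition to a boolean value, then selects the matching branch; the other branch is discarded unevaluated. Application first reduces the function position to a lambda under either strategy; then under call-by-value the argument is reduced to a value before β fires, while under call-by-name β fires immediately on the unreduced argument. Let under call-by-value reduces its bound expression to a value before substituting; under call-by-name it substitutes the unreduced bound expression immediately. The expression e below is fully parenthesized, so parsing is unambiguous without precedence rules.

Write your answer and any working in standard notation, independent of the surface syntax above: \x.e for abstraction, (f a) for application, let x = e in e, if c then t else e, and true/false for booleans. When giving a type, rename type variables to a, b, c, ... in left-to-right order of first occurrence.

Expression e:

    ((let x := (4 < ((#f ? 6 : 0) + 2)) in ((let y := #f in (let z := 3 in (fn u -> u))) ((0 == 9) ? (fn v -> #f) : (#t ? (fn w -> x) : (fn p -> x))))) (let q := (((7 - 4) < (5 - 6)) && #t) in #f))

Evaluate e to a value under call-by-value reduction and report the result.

Working:
step 0: ((let x = (4 < ((if false then 6 else 0) + 2)) in ((let y = false in (let z = 3 in (\u.u))) (if (0 == 9) then (\v.false) else (if true then (\w.x) else (\p.x))))) (let q = (((7 - 4) < (5 - 6)) && true) in false))
step 1: [if@0.0.1.0] ((let x = (4 < (0 + 2)) in ((let y = false in (let z = 3 in (\u.u))) (if (0 == 9) then (\v.false) else (if true then (\w.x) else (\p.x))))) (let q = (((7 - 4) < (5 - 6)) && true) in false))
step 2: [delta@0.0.1] ((let x = (4 < 2) in ((let y = false in (let z = 3 in (\u.u))) (if (0 == 9) then (\v.false) else (if true then (\w.x) else (\p.x))))) (let q = (((7 - 4) < (5 - 6)) && true) in false))
step 3: [delta@0.0] ((let x = false in ((let y = false in (let z = 3 in (\u.u))) (if (0 == 9) then (\v.false) else (if true then (\w.x) else (\p.x))))) (let q = (((7 - 4) < (5 - 6)) && true) in false))
step 4: [let@0] (((let y = false in (let z = 3 in (\u.u))) (if (0 == 9) then (\v.false) else (if true then (\w.false) else (\p.false)))) (let q = (((7 - 4) < (5 - 6)) && true) in false))
step 5: [let@0.0] (((let z = 3 in (\u.u)) (if (0 == 9) then (\v.false) else (if true then (\w.false) else (\p.false)))) (let q = (((7 - 4) < (5 - 6)) && true) in false))
step 6: [let@0.0] (((\u.u) (if (0 == 9) then (\v.false) else (if true then (\w.false) else (\p.false)))) (let q = (((7 - 4) < (5 - 6)) && true) in false))
step 7: [delta@0.1.0] (((\u.u) (if false then (\v.false) else (if true then (\w.false) else (\p.false)))) (let q = (((7 - 4) < (5 - 6)) && true) in false))
step 8: [if@0.1] (((\u.u) (if true then (\w.false) else (\p.false))) (let q = (((7 - 4) < (5 - 6)) && true) in false))
step 9: [if@0.1] (((\u.u) (\w.false)) (let q = (((7 - 4) < (5 - 6)) && true) in false))
step 10: [beta@0] ((\w.false) (let q = (((7 - 4) < (5 - 6)) && true) in false))
step 11: [delta@1.0.0.0] ((\w.false) (let q = ((3 < (5 - 6)) && true) in false))
step 12: [delta@1.0.0.1] ((\w.false) (let q = ((3 < -1) && true) in false))
step 13: [delta@1.0.0] ((\w.false) (let q = (false && true) in false))
step 14: [delta@1.0] ((\w.false) (let q = false in false))
step 15: [let@1] ((\w.false) false)
step 16: [beta@root] false

Answer: false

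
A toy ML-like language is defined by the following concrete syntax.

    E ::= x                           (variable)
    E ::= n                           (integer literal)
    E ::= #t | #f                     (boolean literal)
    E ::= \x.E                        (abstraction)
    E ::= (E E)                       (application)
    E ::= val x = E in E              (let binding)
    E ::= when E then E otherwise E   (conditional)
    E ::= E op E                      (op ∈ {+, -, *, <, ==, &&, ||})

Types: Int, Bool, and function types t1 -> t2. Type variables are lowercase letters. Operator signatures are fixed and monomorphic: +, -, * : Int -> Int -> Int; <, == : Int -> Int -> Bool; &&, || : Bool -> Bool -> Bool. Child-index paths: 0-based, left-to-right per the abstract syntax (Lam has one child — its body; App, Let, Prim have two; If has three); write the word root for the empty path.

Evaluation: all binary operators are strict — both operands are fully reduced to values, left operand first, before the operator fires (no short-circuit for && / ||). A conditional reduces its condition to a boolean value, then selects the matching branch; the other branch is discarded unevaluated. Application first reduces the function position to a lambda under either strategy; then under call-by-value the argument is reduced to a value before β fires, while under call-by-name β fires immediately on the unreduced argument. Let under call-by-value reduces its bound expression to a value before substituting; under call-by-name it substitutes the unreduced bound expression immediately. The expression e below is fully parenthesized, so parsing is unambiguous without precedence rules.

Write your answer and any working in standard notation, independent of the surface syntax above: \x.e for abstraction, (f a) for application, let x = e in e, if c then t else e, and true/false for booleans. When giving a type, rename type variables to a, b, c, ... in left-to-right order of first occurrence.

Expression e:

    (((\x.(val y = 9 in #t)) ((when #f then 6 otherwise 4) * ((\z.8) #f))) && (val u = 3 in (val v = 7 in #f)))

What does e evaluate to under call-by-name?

Answer: false

Working:
step 0: (((\x.(let y = 9 in true)) ((if false then 6 else 4) * ((\z.8) false))) && (let u = 3 in (let v = 7 in false)))
step 1: [beta@0] ((let y = 9 in true) && (let u = 3 in (let v = 7 in false)))
step 2: [let@0] (true && (let u = 3 in (let v = 7 in false)))
step 3: [let@1] (true && (let v = 7 in false))
step 4: [let@1] (true && false)
step 5: [delta@root] false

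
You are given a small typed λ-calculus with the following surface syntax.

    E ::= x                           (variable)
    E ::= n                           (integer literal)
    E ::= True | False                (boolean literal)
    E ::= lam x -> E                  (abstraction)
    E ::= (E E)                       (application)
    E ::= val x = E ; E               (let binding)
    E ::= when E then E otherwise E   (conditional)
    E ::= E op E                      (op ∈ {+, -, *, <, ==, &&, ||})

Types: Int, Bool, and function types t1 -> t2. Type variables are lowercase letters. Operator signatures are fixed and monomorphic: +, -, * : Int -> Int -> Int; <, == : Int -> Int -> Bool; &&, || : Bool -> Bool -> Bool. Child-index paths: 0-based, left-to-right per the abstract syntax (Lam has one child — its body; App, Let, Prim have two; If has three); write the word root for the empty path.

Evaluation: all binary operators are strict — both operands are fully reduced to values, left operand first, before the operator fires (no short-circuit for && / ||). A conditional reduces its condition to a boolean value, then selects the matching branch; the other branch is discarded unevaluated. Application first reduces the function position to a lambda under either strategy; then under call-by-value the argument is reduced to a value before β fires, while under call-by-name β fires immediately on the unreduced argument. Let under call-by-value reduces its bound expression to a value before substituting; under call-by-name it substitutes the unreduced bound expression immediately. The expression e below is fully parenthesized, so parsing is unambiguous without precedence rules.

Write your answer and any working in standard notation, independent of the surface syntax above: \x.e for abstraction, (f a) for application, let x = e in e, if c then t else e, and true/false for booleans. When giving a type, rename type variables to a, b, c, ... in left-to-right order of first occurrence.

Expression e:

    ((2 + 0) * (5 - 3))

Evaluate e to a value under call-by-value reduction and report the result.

Working:
step 0: ((2 + 0) * (5 - 3))
step 1: [delta@0] (2 * (5 - 3))
step 2: [delta@1] (2 * 2)
step 3: [delta@root] 4

Answer: 4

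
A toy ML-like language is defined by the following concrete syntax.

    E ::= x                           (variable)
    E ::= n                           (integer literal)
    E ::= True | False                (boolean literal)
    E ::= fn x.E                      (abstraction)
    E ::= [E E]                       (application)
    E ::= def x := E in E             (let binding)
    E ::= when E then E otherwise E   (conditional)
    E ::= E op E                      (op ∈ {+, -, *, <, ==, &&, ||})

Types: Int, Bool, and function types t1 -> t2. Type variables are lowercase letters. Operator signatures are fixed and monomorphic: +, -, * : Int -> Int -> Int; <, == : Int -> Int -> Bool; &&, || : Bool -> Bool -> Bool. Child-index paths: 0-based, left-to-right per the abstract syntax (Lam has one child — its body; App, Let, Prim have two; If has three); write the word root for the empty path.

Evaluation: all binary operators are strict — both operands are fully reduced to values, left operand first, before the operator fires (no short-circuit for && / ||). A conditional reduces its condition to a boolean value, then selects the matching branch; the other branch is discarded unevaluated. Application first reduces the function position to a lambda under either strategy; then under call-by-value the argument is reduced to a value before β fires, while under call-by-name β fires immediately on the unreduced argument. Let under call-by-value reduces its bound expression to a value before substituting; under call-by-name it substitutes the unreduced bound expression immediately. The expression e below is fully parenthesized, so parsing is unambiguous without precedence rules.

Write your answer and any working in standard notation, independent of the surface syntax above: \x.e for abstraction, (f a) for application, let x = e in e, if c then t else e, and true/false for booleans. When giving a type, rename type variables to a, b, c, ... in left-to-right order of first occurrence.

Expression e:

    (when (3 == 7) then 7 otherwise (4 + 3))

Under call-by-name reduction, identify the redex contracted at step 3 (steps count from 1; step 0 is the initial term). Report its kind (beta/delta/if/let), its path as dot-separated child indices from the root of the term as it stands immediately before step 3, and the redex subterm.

Trace:
step 0: (if (3 == 7) then 7 else (4 + 3))
step 1: [delta@0] (if false then 7 else (4 + 3))
step 2: [if@root] (4 + 3)
step 3: [delta@root] 7

Answer: delta at root : (4 + 3)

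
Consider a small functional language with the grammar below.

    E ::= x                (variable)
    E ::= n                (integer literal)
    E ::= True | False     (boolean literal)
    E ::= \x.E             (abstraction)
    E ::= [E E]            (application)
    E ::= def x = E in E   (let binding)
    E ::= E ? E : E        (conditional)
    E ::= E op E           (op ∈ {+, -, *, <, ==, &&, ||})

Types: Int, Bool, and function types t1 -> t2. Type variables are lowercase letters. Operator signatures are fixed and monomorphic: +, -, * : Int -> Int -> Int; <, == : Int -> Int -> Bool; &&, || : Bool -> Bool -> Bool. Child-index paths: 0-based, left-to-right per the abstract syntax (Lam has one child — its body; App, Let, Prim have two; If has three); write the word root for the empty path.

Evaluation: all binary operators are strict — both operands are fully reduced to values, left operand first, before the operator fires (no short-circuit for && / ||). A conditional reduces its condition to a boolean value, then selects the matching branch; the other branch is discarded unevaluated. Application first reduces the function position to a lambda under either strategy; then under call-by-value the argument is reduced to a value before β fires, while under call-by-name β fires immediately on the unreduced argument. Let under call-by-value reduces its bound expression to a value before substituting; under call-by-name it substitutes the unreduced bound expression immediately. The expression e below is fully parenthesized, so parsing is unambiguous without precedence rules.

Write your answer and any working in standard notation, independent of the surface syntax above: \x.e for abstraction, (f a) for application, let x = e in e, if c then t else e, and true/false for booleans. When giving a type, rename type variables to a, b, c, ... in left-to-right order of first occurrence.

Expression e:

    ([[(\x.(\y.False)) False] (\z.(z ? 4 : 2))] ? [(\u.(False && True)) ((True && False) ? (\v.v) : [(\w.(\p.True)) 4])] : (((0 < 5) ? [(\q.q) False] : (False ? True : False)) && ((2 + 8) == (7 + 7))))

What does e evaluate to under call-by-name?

Trace:
step 0: (if (((\x.(\y.false)) false) (\z.(if z then 4 else 2))) then ((\u.(false && true)) (if (true && false) then (\v.v) else ((\w.(\p.true)) 4))) else ((if (0 < 5) then ((\q.q) false) else (if false then true else false)) && ((2 + 8) == (7 + 7))))
step 1: [beta@0.0] (if ((\y.false) (\z.(if z then 4 else 2))) then ((\u.(false && true)) (if (true && false) then (\v.v) else ((\w.(\p.true)) 4))) else ((if (0 < 5) then ((\q.q) false) else (if false then true else false)) && ((2 + 8) == (7 + 7))))
step 2: [beta@0] (if false then ((\u.(false && true)) (if (true && false) then (\v.v) else ((\w.(\p.true)) 4))) else ((if (0 < 5) then ((\q.q) false) else (if false then true else false)) && ((2 + 8) == (7 + 7))))
step 3: [if@root] ((if (0 < 5) then ((\q.q) false) else (if false then true else false)) && ((2 + 8) == (7 + 7)))
step 4: [delta@0.0] ((if true then ((\q.q) false) else (if false then true else false)) && ((2 + 8) == (7 + 7)))
step 5: [if@0] (((\q.q) false) && ((2 + 8) == (7 + 7)))
step 6: [beta@0] (false && ((2 + 8) == (7 + 7)))
step 7: [delta@1.0] (false && (10 == (7 + 7)))
step 8: [delta@1.1] (false && (10 == 14))
step 9: [delta@1] (false && false)
step 10: [delta@root] false

Answer: false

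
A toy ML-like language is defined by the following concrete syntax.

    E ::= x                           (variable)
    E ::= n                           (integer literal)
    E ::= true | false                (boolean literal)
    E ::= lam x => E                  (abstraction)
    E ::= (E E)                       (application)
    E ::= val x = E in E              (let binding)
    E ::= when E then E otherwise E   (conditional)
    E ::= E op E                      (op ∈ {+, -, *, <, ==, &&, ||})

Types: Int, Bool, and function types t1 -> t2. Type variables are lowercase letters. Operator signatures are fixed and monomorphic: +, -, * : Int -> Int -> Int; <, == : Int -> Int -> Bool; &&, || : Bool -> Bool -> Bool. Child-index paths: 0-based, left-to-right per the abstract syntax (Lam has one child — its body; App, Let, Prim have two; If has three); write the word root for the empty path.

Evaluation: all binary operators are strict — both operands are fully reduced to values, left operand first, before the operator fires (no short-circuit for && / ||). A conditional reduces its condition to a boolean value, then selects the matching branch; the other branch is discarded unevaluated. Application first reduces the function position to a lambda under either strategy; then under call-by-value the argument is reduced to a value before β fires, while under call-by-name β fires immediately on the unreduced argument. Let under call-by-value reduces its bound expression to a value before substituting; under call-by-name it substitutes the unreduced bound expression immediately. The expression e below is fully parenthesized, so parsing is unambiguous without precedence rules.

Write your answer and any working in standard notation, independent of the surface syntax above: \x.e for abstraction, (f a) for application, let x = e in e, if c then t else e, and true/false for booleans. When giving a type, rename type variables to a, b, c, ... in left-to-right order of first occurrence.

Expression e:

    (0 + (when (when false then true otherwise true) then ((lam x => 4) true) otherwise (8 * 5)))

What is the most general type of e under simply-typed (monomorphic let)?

Working:
  unify Int ~ Int
  unify Bool ~ Bool
  unify Bool ~ Bool
  unify Bool ~ Bool
\x._ : a -> Int
  unify a -> Int ~ Bool -> b
  unify a ~ Bool
  unify Int ~ b
_ _ : Int
  unify Int ~ Int
  unify Int ~ Int
  unify Int ~ Int
  unify Int ~ Int

Answer: Int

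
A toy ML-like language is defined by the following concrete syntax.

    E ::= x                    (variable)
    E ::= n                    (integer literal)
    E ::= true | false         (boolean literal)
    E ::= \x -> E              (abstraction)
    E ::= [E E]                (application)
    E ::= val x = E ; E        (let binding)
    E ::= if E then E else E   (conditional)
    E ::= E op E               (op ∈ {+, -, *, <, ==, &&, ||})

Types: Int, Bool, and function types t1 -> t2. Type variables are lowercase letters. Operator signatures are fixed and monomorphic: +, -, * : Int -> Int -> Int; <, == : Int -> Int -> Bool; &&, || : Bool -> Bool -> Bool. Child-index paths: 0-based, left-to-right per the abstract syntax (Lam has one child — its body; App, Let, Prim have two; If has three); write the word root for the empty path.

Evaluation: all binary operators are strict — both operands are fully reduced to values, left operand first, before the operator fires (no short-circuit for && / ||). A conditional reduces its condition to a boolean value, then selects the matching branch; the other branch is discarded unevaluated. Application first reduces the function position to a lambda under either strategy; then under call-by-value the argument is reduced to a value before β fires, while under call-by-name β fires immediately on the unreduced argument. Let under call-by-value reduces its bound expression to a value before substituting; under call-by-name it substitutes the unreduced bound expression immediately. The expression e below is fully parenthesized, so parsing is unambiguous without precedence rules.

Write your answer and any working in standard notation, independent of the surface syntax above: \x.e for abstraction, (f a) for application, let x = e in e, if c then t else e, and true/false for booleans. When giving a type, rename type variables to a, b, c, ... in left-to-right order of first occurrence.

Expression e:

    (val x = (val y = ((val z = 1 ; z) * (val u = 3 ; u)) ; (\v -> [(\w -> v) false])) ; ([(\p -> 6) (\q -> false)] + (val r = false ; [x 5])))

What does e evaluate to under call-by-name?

Answer: 11

Derivation:
step 0: (let x = (let y = ((let z = 1 in z) * (let u = 3 in u)) in (\v.((\w.v) false))) in (((\p.6) (\q.false)) + (let r = false in (x 5))))
step 1: [let@root] (((\p.6) (\q.false)) + (let r = false in ((let y = ((let z = 1 in z) * (let u = 3 in u)) in (\v.((\w.v) false))) 5)))
step 2: [beta@0] (6 + (let r = false in ((let y = ((let z = 1 in z) * (let u = 3 in u)) in (\v.((\w.v) false))) 5)))
step 3: [let@1] (6 + ((let y = ((let z = 1 in z) * (let u = 3 in u)) in (\v.((\w.v) false))) 5))
step 4: [let@1.0] (6 + ((\v.((\w.v) false)) 5))
step 5: [beta@1] (6 + ((\w.5) false))
step 6: [beta@1] (6 + 5)
step 7: [delta@root] 11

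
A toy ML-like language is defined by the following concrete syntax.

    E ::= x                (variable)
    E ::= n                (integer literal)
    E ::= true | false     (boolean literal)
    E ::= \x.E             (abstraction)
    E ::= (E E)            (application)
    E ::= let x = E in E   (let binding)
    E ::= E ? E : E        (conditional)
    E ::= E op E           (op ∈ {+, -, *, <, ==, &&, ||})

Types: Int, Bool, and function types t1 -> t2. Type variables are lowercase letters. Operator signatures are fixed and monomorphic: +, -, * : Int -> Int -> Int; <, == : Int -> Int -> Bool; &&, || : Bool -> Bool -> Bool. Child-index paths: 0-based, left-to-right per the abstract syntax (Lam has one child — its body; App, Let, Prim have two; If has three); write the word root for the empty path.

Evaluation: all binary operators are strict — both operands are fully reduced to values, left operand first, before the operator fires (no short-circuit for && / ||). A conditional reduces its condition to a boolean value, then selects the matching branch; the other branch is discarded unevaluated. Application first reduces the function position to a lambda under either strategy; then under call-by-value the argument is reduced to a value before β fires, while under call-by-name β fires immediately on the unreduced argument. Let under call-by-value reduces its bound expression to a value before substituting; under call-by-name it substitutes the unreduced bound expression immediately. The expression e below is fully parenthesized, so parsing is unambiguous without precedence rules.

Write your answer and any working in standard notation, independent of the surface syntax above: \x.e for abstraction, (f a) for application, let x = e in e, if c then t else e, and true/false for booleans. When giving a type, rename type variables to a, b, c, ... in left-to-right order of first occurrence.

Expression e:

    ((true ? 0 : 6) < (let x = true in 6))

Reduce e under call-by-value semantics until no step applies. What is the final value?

Answer: true

Derivation:
step 0: ((if true then 0 else 6) < (let x = true in 6))
step 1: [if@0] (0 < (let x = true in 6))
step 2: [let@1] (0 < 6)
step 3: [delta@root] true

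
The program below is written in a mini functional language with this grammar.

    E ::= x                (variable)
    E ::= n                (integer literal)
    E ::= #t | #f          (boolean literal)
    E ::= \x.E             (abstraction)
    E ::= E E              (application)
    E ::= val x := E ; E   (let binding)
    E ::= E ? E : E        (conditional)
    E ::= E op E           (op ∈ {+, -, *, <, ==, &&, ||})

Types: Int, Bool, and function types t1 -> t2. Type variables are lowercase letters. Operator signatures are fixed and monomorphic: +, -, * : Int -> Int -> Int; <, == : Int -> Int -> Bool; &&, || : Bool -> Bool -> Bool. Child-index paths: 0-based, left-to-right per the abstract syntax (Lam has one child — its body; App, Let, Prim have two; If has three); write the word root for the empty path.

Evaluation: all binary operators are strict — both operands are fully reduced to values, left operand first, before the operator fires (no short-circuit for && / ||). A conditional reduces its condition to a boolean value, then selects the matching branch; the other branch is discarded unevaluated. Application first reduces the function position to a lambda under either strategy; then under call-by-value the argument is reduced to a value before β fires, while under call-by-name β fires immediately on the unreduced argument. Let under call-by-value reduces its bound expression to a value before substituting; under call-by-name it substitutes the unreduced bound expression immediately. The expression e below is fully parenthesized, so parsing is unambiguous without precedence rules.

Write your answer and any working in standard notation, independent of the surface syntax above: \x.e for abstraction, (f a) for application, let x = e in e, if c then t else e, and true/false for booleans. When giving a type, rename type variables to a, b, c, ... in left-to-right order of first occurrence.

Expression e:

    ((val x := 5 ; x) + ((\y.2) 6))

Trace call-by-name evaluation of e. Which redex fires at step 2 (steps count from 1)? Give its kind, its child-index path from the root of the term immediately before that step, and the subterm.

Answer: beta at 1 : ((\y.2) 6)

Working:
step 0: ((let x = 5 in x) + ((\y.2) 6))
step 1: [let@0] (5 + ((\y.2) 6))
step 2: [beta@1] (5 + 2)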